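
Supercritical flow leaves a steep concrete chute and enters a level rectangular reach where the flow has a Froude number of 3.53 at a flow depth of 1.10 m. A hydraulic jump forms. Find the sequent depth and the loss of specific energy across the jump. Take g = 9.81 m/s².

y₂ = 4.97 m; ΔE = 2.65 m

Fr₁ = 3.53 (given).
By Bélanger, y₂/y₁ = ½[√(1 + 8Fr₁²) − 1] = ½[√100.7 − 1] = 4.52.
y₂ = 4.52 × 1.10 = 4.97 m.
Head loss: ΔE = (y₂ − y₁)³/(4y₁y₂) = (4.97 − 1.10)³/(4×1.10×4.97) = 57.9/21.9 = 2.65 m.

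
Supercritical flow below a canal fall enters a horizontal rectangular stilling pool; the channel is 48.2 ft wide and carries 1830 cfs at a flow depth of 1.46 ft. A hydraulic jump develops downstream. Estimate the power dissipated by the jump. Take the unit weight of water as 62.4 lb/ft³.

q = Q/b = 1830/48.2 = 38.0 ft²/s; V₁ = q/y₁ = 26.0 ft/s. Fr₁ = V₁/√(g·y₁) = 3.79.
Conjugate-depth relation: y₂/y₁ = ½[√(1 + 8Fr₁²) − 1] = ½[√116.1 − 1] = 4.89.
y₂ = 4.89 × 1.46 = 7.13 ft.
Head loss: ΔE = (y₂ − y₁)³/(4y₁y₂) = (7.13 − 1.46)³/(4×1.46×7.13) = 183/41.7 = 4.39 ft.
P = γ·Q·ΔE/550 = 62.4 × 1830 × 4.39 / 550 = 911 hp.

P = 911 hp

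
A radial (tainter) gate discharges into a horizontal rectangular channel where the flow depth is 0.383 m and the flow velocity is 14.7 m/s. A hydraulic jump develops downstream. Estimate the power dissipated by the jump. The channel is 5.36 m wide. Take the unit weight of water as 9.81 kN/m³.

P = 2182 kW

Fr₁ = V₁/√(g·y₁) = 14.7/√(9.81×0.383) = 7.58.
By Bélanger, y₂/y₁ = ½[√(1 + 8Fr₁²) − 1] = ½[√461.1 − 1] = 10.2.
y₂ = 10.2 × 0.383 = 3.92 m.
Head loss: ΔE = (y₂ − y₁)³/(4y₁y₂) = (3.92 − 0.383)³/(4×0.383×3.92) = 44.3/6.01 = 7.37 m.
q = V₁·y₁ = 14.7 × 0.383 = 5.63 m²/s. Q = q·b = 5.63 × 5.36 = 30.2 m³/s. P = γ·Q·ΔE = 9.81 × 30.2 × 7.37 = 2182 kW.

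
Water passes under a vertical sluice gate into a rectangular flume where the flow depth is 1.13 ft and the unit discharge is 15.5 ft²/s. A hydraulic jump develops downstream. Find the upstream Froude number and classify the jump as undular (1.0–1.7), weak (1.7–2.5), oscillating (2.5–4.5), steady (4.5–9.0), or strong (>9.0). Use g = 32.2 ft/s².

V₁ = q/y₁ = 15.5/1.13 = 13.7 ft/s. Fr₁ = V₁/√(g·y₁) = 13.7/√(32.2×1.13) = 2.27.
Fr₁ = 2.27 lies in the weak range.

Fr₁ = 2.27; weak jump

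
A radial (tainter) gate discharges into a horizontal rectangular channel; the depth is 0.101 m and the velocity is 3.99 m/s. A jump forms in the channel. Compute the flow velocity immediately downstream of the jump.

V₂ = 0.769 m/s

Fr₁ = V₁/√(g·y₁) = 3.99/√(9.81×0.101) = 4.01.
Conjugate-depth relation: y₂/y₁ = ½[√(1 + 8Fr₁²) − 1] = ½[√129.5 − 1] = 5.19.
y₂ = 5.19 × 0.101 = 0.524 m.
q = V₁·y₁ = 3.99 × 0.101 = 0.403 m²/s.
V₂ = q/y₂ = 0.403/0.524 = 0.769 m/s.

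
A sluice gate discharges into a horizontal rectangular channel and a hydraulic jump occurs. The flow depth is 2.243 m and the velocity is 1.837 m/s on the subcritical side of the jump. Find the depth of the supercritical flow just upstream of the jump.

Fr₂ = V₂/√(g·y₂) = 1.837/√(9.81×2.243) = 0.3916.
From the momentum equation (using Fr₂), y₁/y₂ = ½[√(1 + 8Fr₂²) − 1] = ½[√2.2269 − 1] = 0.2461.
y₁ = 0.2461 × 2.243 = 0.5521 m.

y₁ = 0.5521 m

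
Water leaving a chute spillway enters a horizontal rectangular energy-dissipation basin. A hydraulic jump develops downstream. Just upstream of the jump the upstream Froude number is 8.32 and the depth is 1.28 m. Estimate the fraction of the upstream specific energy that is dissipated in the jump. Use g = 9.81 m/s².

ΔE/E₁ = 0.676 (67.6%)

Fr₁ = 8.32 (given).
Conjugate-depth relation: y₂/y₁ = ½[√(1 + 8Fr₁²) − 1] = ½[√554.8 − 1] = 11.3.
y₂ = 11.3 × 1.28 = 14.4 m.
E₁ = y₁(1 + Fr₁²/2) = 1.28×(1 + 8.32²/2) = 45.6 m. ΔE = (y₂ − y₁)³/(4y₁y₂) = 30.8 m. ΔE/E₁ = 30.8/45.6 = 0.676.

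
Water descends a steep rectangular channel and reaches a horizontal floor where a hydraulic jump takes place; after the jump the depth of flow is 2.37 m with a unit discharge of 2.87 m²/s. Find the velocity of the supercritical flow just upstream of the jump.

V₁ = 10.7 m/s

V₂ = q/y₂ = 2.87/2.37 = 1.21 m/s; Fr₂ = V₂/√(g·y₂) = 0.251.
The Bélanger relation is symmetric: y₁/y₂ = ½[√(1 + 8Fr₂²) − 1] = ½[√1.505 − 1] = 0.113.
y₁ = 0.113 × 2.37 = 0.269 m.
V₁ = q/y₁ = 2.87/0.269 = 10.7 m/s.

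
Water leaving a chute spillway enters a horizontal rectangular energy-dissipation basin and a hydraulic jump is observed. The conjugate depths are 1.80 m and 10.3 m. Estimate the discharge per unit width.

q = 33.2 m²/s

For a rectangular channel the momentum equation gives q² = ½·g·y₁·y₂·(y₁ + y₂) = ½×9.81×1.80×10.3×12.1 = 1100.
q = √1100 = 33.2 m²/s.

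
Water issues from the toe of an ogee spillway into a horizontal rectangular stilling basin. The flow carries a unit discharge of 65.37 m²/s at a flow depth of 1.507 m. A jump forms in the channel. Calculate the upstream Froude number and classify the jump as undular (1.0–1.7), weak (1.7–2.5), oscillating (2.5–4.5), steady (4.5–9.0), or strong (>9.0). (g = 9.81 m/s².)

V₁ = q/y₁ = 65.37/1.507 = 43.38 m/s. Fr₁ = V₁/√(g·y₁) = 43.38/√(9.81×1.507) = 11.28.
Fr₁ = 11.28 lies in the strong range.

Fr₁ = 11.28; strong jump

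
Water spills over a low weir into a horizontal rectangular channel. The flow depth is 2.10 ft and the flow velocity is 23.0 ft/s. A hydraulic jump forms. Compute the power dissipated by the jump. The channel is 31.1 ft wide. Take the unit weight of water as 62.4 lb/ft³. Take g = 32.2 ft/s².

Fr₁ = V₁/√(g·y₁) = 23.0/√(32.2×2.10) = 2.80.
Bélanger equation: y₂/y₁ = ½[√(1 + 8Fr₁²) − 1] = ½[√63.59 − 1] = 3.49.
y₂ = 3.49 × 2.10 = 7.32 ft.
Head loss: ΔE = (y₂ − y₁)³/(4y₁y₂) = (7.32 − 2.10)³/(4×2.10×7.32) = 142/61.5 = 2.32 ft.
q = V₁·y₁ = 23.0 × 2.10 = 48.3 ft²/s. Q = q·b = 48.3 × 31.1 = 1502 cfs. P = γ·Q·ΔE/550 = 62.4 × 1502 × 2.32 / 550 = 395 hp.

P = 395 hp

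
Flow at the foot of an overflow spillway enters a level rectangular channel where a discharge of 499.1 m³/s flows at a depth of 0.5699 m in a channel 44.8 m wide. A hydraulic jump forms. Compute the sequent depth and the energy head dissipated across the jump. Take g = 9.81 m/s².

q = Q/b = 499.1/44.8 = 11.14 m²/s; V₁ = q/y₁ = 19.55 m/s. Fr₁ = V₁/√(g·y₁) = 8.268.
Bélanger equation: y₂/y₁ = ½[√(1 + 8Fr₁²) − 1] = ½[√547.82 − 1] = 11.20.
y₂ = 11.20 × 0.5699 = 6.384 m.
V₂ = q/y₂ = 11.14/6.384 = 1.745 m/s. E₁ = y₁ + V₁²/2g = 20.05 m; E₂ = y₂ + V₂²/2g = 6.540 m. ΔE = E₁ − E₂ = 13.51 m.

y₂ = 6.384 m; ΔE = 13.51 m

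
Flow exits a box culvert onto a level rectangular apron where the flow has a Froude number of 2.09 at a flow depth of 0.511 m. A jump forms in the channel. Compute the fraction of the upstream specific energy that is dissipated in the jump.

ΔE/E₁ = 0.106 (10.6%)

Fr₁ = 2.09 (given).
By Bélanger, y₂/y₁ = ½[√(1 + 8Fr₁²) − 1] = ½[√35.94 − 1] = 2.50.
y₂ = 2.50 × 0.511 = 1.28 m.
E₁ = y₁(1 + Fr₁²/2) = 0.511×(1 + 2.09²/2) = 1.63 m. ΔE = (y₂ − y₁)³/(4y₁y₂) = 0.172 m. ΔE/E₁ = 0.172/1.63 = 0.106.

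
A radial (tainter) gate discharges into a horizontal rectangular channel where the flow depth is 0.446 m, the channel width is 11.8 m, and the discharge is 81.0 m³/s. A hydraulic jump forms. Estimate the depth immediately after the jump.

y₂ = 4.42 m

q = Q/b = 81.0/11.8 = 6.86 m²/s; V₁ = q/y₁ = 15.4 m/s. Fr₁ = V₁/√(g·y₁) = 7.36.
Sequent-depth ratio: y₂/y₁ = ½[√(1 + 8Fr₁²) − 1] = ½[√434.1 − 1] = 9.92.
y₂ = 9.92 × 0.446 = 4.42 m.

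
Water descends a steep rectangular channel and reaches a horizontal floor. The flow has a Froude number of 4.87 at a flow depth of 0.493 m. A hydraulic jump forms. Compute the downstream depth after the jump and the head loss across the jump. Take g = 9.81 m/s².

Fr₁ = 4.87 (given).
From the momentum equation for a rectangular channel, y₂/y₁ = ½[√(1 + 8Fr₁²) − 1] = ½[√190.7 − 1] = 6.41.
y₂ = 6.41 × 0.493 = 3.16 m.
V₁ = Fr₁·√(g·y₁) = 4.87×√(9.81×0.493) = 10.7 m/s; q = V₁·y₁ = 5.28 m²/s. V₂ = q/y₂ = 5.28/3.16 = 1.67 m/s. E₁ = y₁ + V₁²/2g = 6.34 m; E₂ = y₂ + V₂²/2g = 3.30 m. ΔE = E₁ − E₂ = 3.04 m.

y₂ = 3.16 m; ΔE = 3.04 m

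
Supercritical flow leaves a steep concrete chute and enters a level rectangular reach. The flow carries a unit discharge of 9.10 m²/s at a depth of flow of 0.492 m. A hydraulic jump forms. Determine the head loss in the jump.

ΔE = 12.2 m

V₁ = q/y₁ = 9.10/0.492 = 18.5 m/s. Fr₁ = V₁/√(g·y₁) = 18.5/√(9.81×0.492) = 8.42.
Sequent-depth ratio: y₂/y₁ = ½[√(1 + 8Fr₁²) − 1] = ½[√568.0 − 1] = 11.4.
y₂ = 11.4 × 0.492 = 5.62 m.
V₂ = q/y₂ = 9.10/5.62 = 1.62 m/s. E₁ = y₁ + V₁²/2g = 17.9 m; E₂ = y₂ + V₂²/2g = 5.75 m. ΔE = E₁ − E₂ = 12.2 m.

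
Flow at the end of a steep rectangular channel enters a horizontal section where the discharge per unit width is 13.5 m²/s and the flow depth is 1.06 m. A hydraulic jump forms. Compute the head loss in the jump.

ΔE = 3.60 m

V₁ = q/y₁ = 13.5/1.06 = 12.7 m/s. Fr₁ = V₁/√(g·y₁) = 12.7/√(9.81×1.06) = 3.95.
Bélanger equation: y₂/y₁ = ½[√(1 + 8Fr₁²) − 1] = ½[√125.8 − 1] = 5.11.
y₂ = 5.11 × 1.06 = 5.41 m.
Head loss: ΔE = (y₂ − y₁)³/(4y₁y₂) = (5.41 − 1.06)³/(4×1.06×5.41) = 82.6/23.0 = 3.60 m.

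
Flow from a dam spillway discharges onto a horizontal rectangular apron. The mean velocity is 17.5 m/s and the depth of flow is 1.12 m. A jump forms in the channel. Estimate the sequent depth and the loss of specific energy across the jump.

Fr₁ = V₁/√(g·y₁) = 17.5/√(9.81×1.12) = 5.28.
Bélanger equation: y₂/y₁ = ½[√(1 + 8Fr₁²) − 1] = ½[√224.0 − 1] = 6.98.
y₂ = 6.98 × 1.12 = 7.82 m.
Head loss: ΔE = (y₂ − y₁)³/(4y₁y₂) = (7.82 − 1.12)³/(4×1.12×7.82) = 301/35.0 = 8.59 m.

y₂ = 7.82 m; ΔE = 8.59 m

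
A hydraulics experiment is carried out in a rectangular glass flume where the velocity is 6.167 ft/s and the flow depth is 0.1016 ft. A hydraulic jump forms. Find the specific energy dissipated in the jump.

Fr₁ = V₁/√(g·y₁) = 6.167/√(32.2×0.1016) = 3.410.
Conjugate-depth relation: y₂/y₁ = ½[√(1 + 8Fr₁²) − 1] = ½[√94.001 − 1] = 4.348.
y₂ = 4.348 × 0.1016 = 0.4417 ft.
Head loss: ΔE = (y₂ − y₁)³/(4y₁y₂) = (0.4417 − 0.1016)³/(4×0.1016×0.4417) = 0.03935/0.1795 = 0.2192 ft.

ΔE = 0.2192 ft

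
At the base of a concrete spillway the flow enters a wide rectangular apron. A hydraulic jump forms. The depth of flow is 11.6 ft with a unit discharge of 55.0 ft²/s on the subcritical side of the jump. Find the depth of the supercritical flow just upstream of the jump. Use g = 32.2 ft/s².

y₁ = 1.26 ft

V₂ = q/y₂ = 55.0/11.6 = 4.74 ft/s; Fr₂ = V₂/√(g·y₂) = 0.245.
Since the conjugate-depth ratio holds either way, y₁/y₂ = ½[√(1 + 8Fr₂²) − 1] = ½[√1.481 − 1] = 0.109.
y₁ = 0.109 × 11.6 = 1.26 ft.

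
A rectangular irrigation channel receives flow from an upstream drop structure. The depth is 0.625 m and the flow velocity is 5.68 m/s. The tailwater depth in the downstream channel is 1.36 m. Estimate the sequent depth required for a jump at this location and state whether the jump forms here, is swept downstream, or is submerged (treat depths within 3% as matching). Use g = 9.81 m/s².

y₂ = 1.74 m; the jump is swept downstream

Fr₁ = V₁/√(g·y₁) = 5.68/√(9.81×0.625) = 2.29.
From the momentum equation for a rectangular channel, y₂/y₁ = ½[√(1 + 8Fr₁²) − 1] = ½[√43.10 − 1] = 2.78.
y₂ = 2.78 × 0.625 = 1.74 m.
Tailwater y_tw = 1.36 m: y_tw < y₂, so the jump is swept downstream.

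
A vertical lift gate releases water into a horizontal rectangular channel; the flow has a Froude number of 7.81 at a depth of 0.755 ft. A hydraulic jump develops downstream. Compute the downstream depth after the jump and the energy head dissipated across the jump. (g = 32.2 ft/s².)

y₂ = 7.97 ft; ΔE = 15.6 ft

Fr₁ = 7.81 (given).
Bélanger equation: y₂/y₁ = ½[√(1 + 8Fr₁²) − 1] = ½[√489.0 − 1] = 10.6.
y₂ = 10.6 × 0.755 = 7.97 ft.
Head loss: ΔE = (y₂ − y₁)³/(4y₁y₂) = (7.97 − 0.755)³/(4×0.755×7.97) = 376/24.1 = 15.6 ft.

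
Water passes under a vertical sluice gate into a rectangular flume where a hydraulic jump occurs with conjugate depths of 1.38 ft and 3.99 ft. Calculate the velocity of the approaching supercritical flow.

V₁ = 15.8 ft/s

For a rectangular channel the momentum equation gives q² = ½·g·y₁·y₂·(y₁ + y₂) = ½×32.2×1.38×3.99×5.37 = 476.
q = √476 = 21.8 ft²/s.
V₁ = q/y₁ = 21.8/1.38 = 15.8 ft/s.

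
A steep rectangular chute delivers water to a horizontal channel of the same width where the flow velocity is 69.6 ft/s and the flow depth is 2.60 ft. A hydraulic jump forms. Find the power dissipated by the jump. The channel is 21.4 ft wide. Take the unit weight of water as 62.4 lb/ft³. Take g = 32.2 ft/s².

Fr₁ = V₁/√(g·y₁) = 69.6/√(32.2×2.60) = 7.61.
Conjugate-depth relation: y₂/y₁ = ½[√(1 + 8Fr₁²) − 1] = ½[√463.9 − 1] = 10.3.
y₂ = 10.3 × 2.60 = 26.7 ft.
q = V₁·y₁ = 69.6 × 2.60 = 181 ft²/s. V₂ = q/y₂ = 181/26.7 = 6.78 ft/s. E₁ = y₁ + V₁²/2g = 77.8 ft; E₂ = y₂ + V₂²/2g = 27.4 ft. ΔE = E₁ − E₂ = 50.4 ft.
Q = q·b = 181 × 21.4 = 3873 cfs. P = γ·Q·ΔE/550 = 62.4 × 3873 × 50.4 / 550 = 22147 hp.

P = 22147 hp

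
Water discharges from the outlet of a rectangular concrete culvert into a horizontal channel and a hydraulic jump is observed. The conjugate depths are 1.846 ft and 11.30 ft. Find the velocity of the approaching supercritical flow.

V₁ = 35.99 ft/s

For a rectangular channel the momentum equation gives q² = ½·g·y₁·y₂·(y₁ + y₂) = ½×32.2×1.846×11.30×13.15 = 4415.
q = √4415 = 66.45 ft²/s.
V₁ = q/y₁ = 66.45/1.846 = 35.99 ft/s.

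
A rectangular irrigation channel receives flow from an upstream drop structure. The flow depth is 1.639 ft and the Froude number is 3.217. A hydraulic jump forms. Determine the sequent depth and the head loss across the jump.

y₂ = 6.682 ft; ΔE = 2.928 ft

Fr₁ = 3.217 (given).
By Bélanger, y₂/y₁ = ½[√(1 + 8Fr₁²) − 1] = ½[√83.793 − 1] = 4.077.
y₂ = 4.077 × 1.639 = 6.682 ft.
Head loss: ΔE = (y₂ − y₁)³/(4y₁y₂) = (6.682 − 1.639)³/(4×1.639×6.682) = 128.3/43.81 = 2.928 ft.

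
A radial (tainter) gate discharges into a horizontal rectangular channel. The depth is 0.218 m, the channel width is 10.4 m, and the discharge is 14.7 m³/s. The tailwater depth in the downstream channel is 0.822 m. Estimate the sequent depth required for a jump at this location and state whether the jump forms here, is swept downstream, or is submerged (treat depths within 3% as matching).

q = Q/b = 14.7/10.4 = 1.41 m²/s; V₁ = q/y₁ = 6.48 m/s. Fr₁ = V₁/√(g·y₁) = 4.43.
Bélanger equation: y₂/y₁ = ½[√(1 + 8Fr₁²) − 1] = ½[√158.3 − 1] = 5.79.
y₂ = 5.79 × 0.218 = 1.26 m.
Tailwater y_tw = 0.822 m: y_tw < y₂, so the jump is swept downstream.

y₂ = 1.26 m; the jump is swept downstream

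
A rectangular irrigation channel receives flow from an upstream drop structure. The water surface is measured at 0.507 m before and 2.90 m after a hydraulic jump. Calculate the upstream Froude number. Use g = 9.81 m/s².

Fr₁ = 4.38

For a rectangular channel the momentum equation gives q² = ½·g·y₁·y₂·(y₁ + y₂) = ½×9.81×0.507×2.90×3.41 = 24.6.
q = √24.6 = 4.96 m²/s.
V₁ = q/y₁ = 9.78 m/s; Fr₁ = V₁/√(g·y₁) = 4.38.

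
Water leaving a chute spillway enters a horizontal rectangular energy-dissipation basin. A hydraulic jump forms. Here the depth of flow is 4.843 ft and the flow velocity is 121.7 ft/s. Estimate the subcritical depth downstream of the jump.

Fr₁ = V₁/√(g·y₁) = 121.7/√(32.2×4.843) = 9.746.
Bélanger equation: y₂/y₁ = ½[√(1 + 8Fr₁²) − 1] = ½[√760.80 − 1] = 13.29.
y₂ = 13.29 × 4.843 = 64.37 ft.

y₂ = 64.37 ft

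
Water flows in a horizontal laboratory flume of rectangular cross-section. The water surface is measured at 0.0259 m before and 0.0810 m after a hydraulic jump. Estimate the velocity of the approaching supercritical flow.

For a rectangular channel the momentum equation gives q² = ½·g·y₁·y₂·(y₁ + y₂) = ½×9.81×0.0259×0.0810×0.107 = 0.00110.
q = √0.00110 = 0.0332 m²/s.
V₁ = q/y₁ = 0.0332/0.0259 = 1.28 m/s.

V₁ = 1.28 m/s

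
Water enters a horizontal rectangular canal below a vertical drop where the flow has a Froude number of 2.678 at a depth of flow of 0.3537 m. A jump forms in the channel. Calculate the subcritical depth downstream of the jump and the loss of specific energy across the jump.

y₂ = 1.174 m; ΔE = 0.3326 m

Fr₁ = 2.678 (given).
Sequent-depth ratio: y₂/y₁ = ½[√(1 + 8Fr₁²) − 1] = ½[√58.373 − 1] = 3.320.
y₂ = 3.320 × 0.3537 = 1.174 m.
Head loss: ΔE = (y₂ − y₁)³/(4y₁y₂) = (1.174 − 0.3537)³/(4×0.3537×1.174) = 0.5526/1.661 = 0.3326 m.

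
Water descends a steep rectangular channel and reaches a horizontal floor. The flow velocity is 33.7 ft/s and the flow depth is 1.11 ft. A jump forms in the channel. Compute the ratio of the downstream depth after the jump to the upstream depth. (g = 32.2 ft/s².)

Fr₁ = V₁/√(g·y₁) = 33.7/√(32.2×1.11) = 5.64.
Conjugate-depth relation: y₂/y₁ = ½[√(1 + 8Fr₁²) − 1] = ½[√255.2 − 1] = 7.49.

y₂/y₁ = 7.49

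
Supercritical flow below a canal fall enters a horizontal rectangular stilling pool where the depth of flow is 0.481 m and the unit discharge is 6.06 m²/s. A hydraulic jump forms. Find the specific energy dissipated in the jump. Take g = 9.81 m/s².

ΔE = 4.72 m

V₁ = q/y₁ = 6.06/0.481 = 12.6 m/s. Fr₁ = V₁/√(g·y₁) = 12.6/√(9.81×0.481) = 5.80.
By Bélanger, y₂/y₁ = ½[√(1 + 8Fr₁²) − 1] = ½[√270.1 − 1] = 7.72.
y₂ = 7.72 × 0.481 = 3.71 m.
V₂ = q/y₂ = 6.06/3.71 = 1.63 m/s. E₁ = y₁ + V₁²/2g = 8.57 m; E₂ = y₂ + V₂²/2g = 3.85 m. ΔE = E₁ − E₂ = 4.72 m.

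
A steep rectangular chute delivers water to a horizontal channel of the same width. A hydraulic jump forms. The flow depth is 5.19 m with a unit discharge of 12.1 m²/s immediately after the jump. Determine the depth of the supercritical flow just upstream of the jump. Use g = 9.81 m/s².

y₁ = 0.938 m

V₂ = q/y₂ = 12.1/5.19 = 2.33 m/s; Fr₂ = V₂/√(g·y₂) = 0.327.
Since the conjugate-depth ratio holds either way, y₁/y₂ = ½[√(1 + 8Fr₂²) − 1] = ½[√1.854 − 1] = 0.181.
y₁ = 0.181 × 5.19 = 0.938 m.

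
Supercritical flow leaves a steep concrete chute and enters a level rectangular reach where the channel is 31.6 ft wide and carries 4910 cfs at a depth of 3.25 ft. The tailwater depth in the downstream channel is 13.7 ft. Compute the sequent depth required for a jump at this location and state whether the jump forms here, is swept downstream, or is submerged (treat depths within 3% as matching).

y₂ = 19.9 ft; the jump is swept downstream

q = Q/b = 4910/31.6 = 155 ft²/s; V₁ = q/y₁ = 47.8 ft/s. Fr₁ = V₁/√(g·y₁) = 4.67.
By Bélanger, y₂/y₁ = ½[√(1 + 8Fr₁²) − 1] = ½[√175.7 − 1] = 6.13.
y₂ = 6.13 × 3.25 = 19.9 ft.
Tailwater y_tw = 13.7 ft: y_tw < y₂, so the jump is swept downstream.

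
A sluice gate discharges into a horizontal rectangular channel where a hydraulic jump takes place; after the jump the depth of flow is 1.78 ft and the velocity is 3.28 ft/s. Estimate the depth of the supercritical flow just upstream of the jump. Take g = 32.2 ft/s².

Fr₂ = V₂/√(g·y₂) = 3.28/√(32.2×1.78) = 0.433.
From the momentum equation (using Fr₂), y₁/y₂ = ½[√(1 + 8Fr₂²) − 1] = ½[√2.502 − 1] = 0.291.
y₁ = 0.291 × 1.78 = 0.518 ft.

y₁ = 0.518 ft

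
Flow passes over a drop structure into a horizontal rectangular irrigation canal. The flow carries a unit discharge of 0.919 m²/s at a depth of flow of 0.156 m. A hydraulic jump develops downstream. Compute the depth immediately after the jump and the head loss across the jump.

V₁ = q/y₁ = 0.919/0.156 = 5.89 m/s. Fr₁ = V₁/√(g·y₁) = 5.89/√(9.81×0.156) = 4.76.
By Bélanger, y₂/y₁ = ½[√(1 + 8Fr₁²) − 1] = ½[√182.4 − 1] = 6.25.
y₂ = 6.25 × 0.156 = 0.975 m.
V₂ = q/y₂ = 0.919/0.975 = 0.942 m/s. E₁ = y₁ + V₁²/2g = 1.92 m; E₂ = y₂ + V₂²/2g = 1.02 m. ΔE = E₁ − E₂ = 0.904 m.

y₂ = 0.975 m; ΔE = 0.904 m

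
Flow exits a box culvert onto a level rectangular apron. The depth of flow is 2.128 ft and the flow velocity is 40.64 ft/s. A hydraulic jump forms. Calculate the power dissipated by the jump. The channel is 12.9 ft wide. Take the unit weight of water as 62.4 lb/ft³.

Fr₁ = V₁/√(g·y₁) = 40.64/√(32.2×2.128) = 4.910.
Sequent-depth ratio: y₂/y₁ = ½[√(1 + 8Fr₁²) − 1] = ½[√193.83 − 1] = 6.461.
y₂ = 6.461 × 2.128 = 13.75 ft.
Head loss: ΔE = (y₂ − y₁)³/(4y₁y₂) = (13.75 − 2.128)³/(4×2.128×13.75) = 1569/117.0 = 13.41 ft.
q = V₁·y₁ = 40.64 × 2.128 = 86.48 ft²/s. Q = q·b = 86.48 × 12.9 = 1116 cfs. P = γ·Q·ΔE/550 = 62.4 × 1116 × 13.41 / 550 = 1697 hp.

P = 1697 hp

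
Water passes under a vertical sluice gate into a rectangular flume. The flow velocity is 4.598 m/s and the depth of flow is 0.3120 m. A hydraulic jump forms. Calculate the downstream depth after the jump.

y₂ = 1.014 m

Fr₁ = V₁/√(g·y₁) = 4.598/√(9.81×0.3120) = 2.628.
By Bélanger, y₂/y₁ = ½[√(1 + 8Fr₁²) − 1] = ½[√56.259 − 1] = 3.250.
y₂ = 3.250 × 0.3120 = 1.014 m.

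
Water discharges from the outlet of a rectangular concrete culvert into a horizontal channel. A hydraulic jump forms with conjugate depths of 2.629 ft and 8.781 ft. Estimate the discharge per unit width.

For a rectangular channel the momentum equation gives q² = ½·g·y₁·y₂·(y₁ + y₂) = ½×32.2×2.629×8.781×11.41 = 4241.
q = √4241 = 65.12 ft²/s.

q = 65.12 ft²/s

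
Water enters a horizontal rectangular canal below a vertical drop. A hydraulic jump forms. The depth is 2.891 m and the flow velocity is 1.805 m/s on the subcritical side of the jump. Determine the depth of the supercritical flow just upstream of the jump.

Fr₂ = V₂/√(g·y₂) = 1.805/√(9.81×2.891) = 0.3389.
From the momentum equation (using Fr₂), y₁/y₂ = ½[√(1 + 8Fr₂²) − 1] = ½[√1.9190 − 1] = 0.1926.
y₁ = 0.1926 × 2.891 = 0.5569 m.

y₁ = 0.5569 m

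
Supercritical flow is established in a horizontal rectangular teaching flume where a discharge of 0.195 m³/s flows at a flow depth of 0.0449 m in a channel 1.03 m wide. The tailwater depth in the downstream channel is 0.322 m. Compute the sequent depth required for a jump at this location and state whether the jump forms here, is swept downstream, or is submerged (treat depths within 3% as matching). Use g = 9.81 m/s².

y₂ = 0.382 m; the jump is swept downstream

q = Q/b = 0.195/1.03 = 0.189 m²/s; V₁ = q/y₁ = 4.22 m/s. Fr₁ = V₁/√(g·y₁) = 6.35.
Conjugate-depth relation: y₂/y₁ = ½[√(1 + 8Fr₁²) − 1] = ½[√323.9 − 1] = 8.50.
y₂ = 8.50 × 0.0449 = 0.382 m.
Tailwater y_tw = 0.322 m: y_tw < y₂, so the jump is swept downstream.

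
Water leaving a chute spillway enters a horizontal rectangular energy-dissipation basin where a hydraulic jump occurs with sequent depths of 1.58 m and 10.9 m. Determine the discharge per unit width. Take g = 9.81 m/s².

For a rectangular channel the momentum equation gives q² = ½·g·y₁·y₂·(y₁ + y₂) = ½×9.81×1.58×10.9×12.5 = 1054.
q = √1054 = 32.5 m²/s.

q = 32.5 m²/s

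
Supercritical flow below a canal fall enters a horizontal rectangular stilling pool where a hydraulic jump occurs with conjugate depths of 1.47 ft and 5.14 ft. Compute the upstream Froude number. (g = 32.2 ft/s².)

Fr₁ = 2.80

For a rectangular channel the momentum equation gives q² = ½·g·y₁·y₂·(y₁ + y₂) = ½×32.2×1.47×5.14×6.61 = 804.
q = √804 = 28.4 ft²/s.
V₁ = q/y₁ = 19.3 ft/s; Fr₁ = V₁/√(g·y₁) = 2.80.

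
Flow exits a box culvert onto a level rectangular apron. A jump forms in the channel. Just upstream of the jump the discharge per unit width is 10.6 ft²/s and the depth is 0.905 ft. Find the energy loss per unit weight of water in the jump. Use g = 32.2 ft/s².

ΔE = 0.361 ft

V₁ = q/y₁ = 10.6/0.905 = 11.7 ft/s. Fr₁ = V₁/√(g·y₁) = 11.7/√(32.2×0.905) = 2.17.
Bélanger equation: y₂/y₁ = ½[√(1 + 8Fr₁²) − 1] = ½[√38.66 − 1] = 2.61.
y₂ = 2.61 × 0.905 = 2.36 ft.
V₂ = q/y₂ = 10.6/2.36 = 4.49 ft/s. E₁ = y₁ + V₁²/2g = 3.04 ft; E₂ = y₂ + V₂²/2g = 2.67 ft. ΔE = E₁ − E₂ = 0.361 ft.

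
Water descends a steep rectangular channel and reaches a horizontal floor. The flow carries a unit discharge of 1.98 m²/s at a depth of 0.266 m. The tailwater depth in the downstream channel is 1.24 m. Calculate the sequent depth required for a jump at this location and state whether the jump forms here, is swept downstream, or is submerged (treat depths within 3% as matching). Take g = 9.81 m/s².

y₂ = 1.61 m; the jump is swept downstream

V₁ = q/y₁ = 1.98/0.266 = 7.44 m/s. Fr₁ = V₁/√(g·y₁) = 7.44/√(9.81×0.266) = 4.61.
From the momentum equation for a rectangular channel, y₂/y₁ = ½[√(1 + 8Fr₁²) − 1] = ½[√170.9 − 1] = 6.04.
y₂ = 6.04 × 0.266 = 1.61 m.
Tailwater y_tw = 1.24 m: y_tw < y₂, so the jump is swept downstream.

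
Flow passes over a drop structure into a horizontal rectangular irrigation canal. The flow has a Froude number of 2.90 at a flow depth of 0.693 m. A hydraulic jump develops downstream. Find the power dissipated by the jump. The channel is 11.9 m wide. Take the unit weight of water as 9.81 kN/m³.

P = 532 kW

Fr₁ = 2.90 (given).
Bélanger equation: y₂/y₁ = ½[√(1 + 8Fr₁²) − 1] = ½[√68.28 − 1] = 3.63.
y₂ = 3.63 × 0.693 = 2.52 m.
V₁ = Fr₁·√(g·y₁) = 2.90×√(9.81×0.693) = 7.56 m/s; q = V₁·y₁ = 5.24 m²/s. V₂ = q/y₂ = 5.24/2.52 = 2.08 m/s. E₁ = y₁ + V₁²/2g = 3.61 m; E₂ = y₂ + V₂²/2g = 2.74 m. ΔE = E₁ − E₂ = 0.869 m.
Q = q·b = 5.24 × 11.9 = 62.4 m³/s. P = γ·Q·ΔE = 9.81 × 62.4 × 0.869 = 532 kW.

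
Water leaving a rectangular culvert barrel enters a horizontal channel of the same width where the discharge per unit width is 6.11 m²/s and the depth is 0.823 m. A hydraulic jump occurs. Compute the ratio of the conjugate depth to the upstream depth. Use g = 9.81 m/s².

V₁ = q/y₁ = 6.11/0.823 = 7.42 m/s. Fr₁ = V₁/√(g·y₁) = 7.42/√(9.81×0.823) = 2.61.
Sequent-depth ratio: y₂/y₁ = ½[√(1 + 8Fr₁²) − 1] = ½[√55.61 − 1] = 3.23.

y₂/y₁ = 3.23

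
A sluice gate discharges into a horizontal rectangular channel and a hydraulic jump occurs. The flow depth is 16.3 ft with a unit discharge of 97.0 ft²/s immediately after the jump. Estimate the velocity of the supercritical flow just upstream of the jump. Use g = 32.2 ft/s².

V₁ = 49.4 ft/s

V₂ = q/y₂ = 97.0/16.3 = 5.95 ft/s; Fr₂ = V₂/√(g·y₂) = 0.260.
From the momentum equation (using Fr₂), y₁/y₂ = ½[√(1 + 8Fr₂²) − 1] = ½[√1.540 − 1] = 0.120.
y₁ = 0.120 × 16.3 = 1.96 ft.
V₁ = q/y₁ = 97.0/1.96 = 49.4 ft/s.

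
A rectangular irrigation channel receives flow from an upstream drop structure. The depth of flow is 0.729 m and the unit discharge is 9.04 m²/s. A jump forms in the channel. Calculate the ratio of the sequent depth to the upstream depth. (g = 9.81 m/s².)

y₂/y₁ = 6.08

V₁ = q/y₁ = 9.04/0.729 = 12.4 m/s. Fr₁ = V₁/√(g·y₁) = 12.4/√(9.81×0.729) = 4.64.
Bélanger equation: y₂/y₁ = ½[√(1 + 8Fr₁²) − 1] = ½[√173.0 − 1] = 6.08.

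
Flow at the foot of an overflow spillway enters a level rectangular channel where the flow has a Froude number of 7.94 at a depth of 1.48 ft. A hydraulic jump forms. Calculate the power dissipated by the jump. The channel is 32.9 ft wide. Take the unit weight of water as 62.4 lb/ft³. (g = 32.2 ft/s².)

P = 9639 hp

Fr₁ = 7.94 (given).
Conjugate-depth relation: y₂/y₁ = ½[√(1 + 8Fr₁²) − 1] = ½[√505.3 − 1] = 10.7.
y₂ = 10.7 × 1.48 = 15.9 ft.
Head loss: ΔE = (y₂ − y₁)³/(4y₁y₂) = (15.9 − 1.48)³/(4×1.48×15.9) = 2995/94.1 = 31.8 ft.
V₁ = Fr₁·√(g·y₁) = 7.94×√(32.2×1.48) = 54.8 ft/s; q = V₁·y₁ = 81.1 ft²/s. Q = q·b = 81.1 × 32.9 = 2669 cfs. P = γ·Q·ΔE/550 = 62.4 × 2669 × 31.8 / 550 = 9639 hp.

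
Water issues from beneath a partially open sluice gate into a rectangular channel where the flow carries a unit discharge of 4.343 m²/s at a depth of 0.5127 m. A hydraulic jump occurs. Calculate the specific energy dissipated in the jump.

V₁ = q/y₁ = 4.343/0.5127 = 8.471 m/s. Fr₁ = V₁/√(g·y₁) = 8.471/√(9.81×0.5127) = 3.777.
From the momentum equation for a rectangular channel, y₂/y₁ = ½[√(1 + 8Fr₁²) − 1] = ½[√115.13 − 1] = 4.865.
y₂ = 4.865 × 0.5127 = 2.494 m.
Head loss: ΔE = (y₂ − y₁)³/(4y₁y₂) = (2.494 − 0.5127)³/(4×0.5127×2.494) = 7.781/5.115 = 1.521 m.

ΔE = 1.521 m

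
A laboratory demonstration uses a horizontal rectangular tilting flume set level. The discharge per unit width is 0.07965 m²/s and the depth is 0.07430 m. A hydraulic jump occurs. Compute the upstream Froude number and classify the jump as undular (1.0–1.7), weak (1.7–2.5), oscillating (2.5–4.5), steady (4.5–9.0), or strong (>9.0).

Fr₁ = 1.256; undular jump

V₁ = q/y₁ = 0.07965/0.07430 = 1.072 m/s. Fr₁ = V₁/√(g·y₁) = 1.072/√(9.81×0.07430) = 1.256.
Fr₁ = 1.256 lies in the undular range.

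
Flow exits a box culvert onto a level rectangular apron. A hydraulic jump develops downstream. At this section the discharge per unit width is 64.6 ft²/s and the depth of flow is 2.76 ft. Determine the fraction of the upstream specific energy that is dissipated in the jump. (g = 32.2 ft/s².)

V₁ = q/y₁ = 64.6/2.76 = 23.4 ft/s. Fr₁ = V₁/√(g·y₁) = 23.4/√(32.2×2.76) = 2.48.
From the momentum equation for a rectangular channel, y₂/y₁ = ½[√(1 + 8Fr₁²) − 1] = ½[√50.31 − 1] = 3.05.
y₂ = 3.05 × 2.76 = 8.41 ft.
E₁ = y₁ + V₁²/2g = 11.3 ft. ΔE = (y₂ − y₁)³/(4y₁y₂) = 1.94 ft. ΔE/E₁ = 1.94/11.3 = 0.172.

ΔE/E₁ = 0.172 (17.2%)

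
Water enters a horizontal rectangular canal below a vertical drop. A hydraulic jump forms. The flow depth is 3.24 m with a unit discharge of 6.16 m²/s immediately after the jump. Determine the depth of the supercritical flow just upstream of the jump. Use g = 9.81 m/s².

V₂ = q/y₂ = 6.16/3.24 = 1.90 m/s; Fr₂ = V₂/√(g·y₂) = 0.337.
Applying the sequent-depth relation in reverse, y₁/y₂ = ½[√(1 + 8Fr₂²) − 1] = ½[√1.910 − 1] = 0.191.
y₁ = 0.191 × 3.24 = 0.619 m.

y₁ = 0.619 m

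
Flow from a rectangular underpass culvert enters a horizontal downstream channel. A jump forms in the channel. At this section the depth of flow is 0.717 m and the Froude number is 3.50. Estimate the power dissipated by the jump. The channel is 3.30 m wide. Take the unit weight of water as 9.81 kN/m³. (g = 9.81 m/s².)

Fr₁ = 3.50 (given).
Bélanger equation: y₂/y₁ = ½[√(1 + 8Fr₁²) − 1] = ½[√99.00 − 1] = 4.47.
y₂ = 4.47 × 0.717 = 3.21 m.
Head loss: ΔE = (y₂ − y₁)³/(4y₁y₂) = (3.21 − 0.717)³/(4×0.717×3.21) = 15.5/9.20 = 1.68 m.
V₁ = Fr₁·√(g·y₁) = 3.50×√(9.81×0.717) = 9.28 m/s; q = V₁·y₁ = 6.66 m²/s. Q = q·b = 6.66 × 3.30 = 22.0 m³/s. P = γ·Q·ΔE = 9.81 × 22.0 × 1.68 = 362 kW.

P = 362 kW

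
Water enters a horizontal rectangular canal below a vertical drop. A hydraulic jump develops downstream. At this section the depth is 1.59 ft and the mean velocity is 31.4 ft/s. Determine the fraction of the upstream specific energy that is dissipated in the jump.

ΔE/E₁ = 0.434 (43.4%)

Fr₁ = V₁/√(g·y₁) = 31.4/√(32.2×1.59) = 4.39.
By Bélanger, y₂/y₁ = ½[√(1 + 8Fr₁²) − 1] = ½[√155.1 − 1] = 5.73.
y₂ = 5.73 × 1.59 = 9.10 ft.
E₁ = y₁ + V₁²/2g = 16.9 ft. ΔE = (y₂ − y₁)³/(4y₁y₂) = 7.33 ft. ΔE/E₁ = 7.33/16.9 = 0.434.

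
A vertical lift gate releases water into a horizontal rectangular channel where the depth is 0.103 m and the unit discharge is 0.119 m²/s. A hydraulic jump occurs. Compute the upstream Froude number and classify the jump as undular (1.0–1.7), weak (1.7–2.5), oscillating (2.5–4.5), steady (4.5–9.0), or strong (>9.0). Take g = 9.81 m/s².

V₁ = q/y₁ = 0.119/0.103 = 1.16 m/s. Fr₁ = V₁/√(g·y₁) = 1.16/√(9.81×0.103) = 1.15.
Fr₁ = 1.15 lies in the undular range.

Fr₁ = 1.15; undular jump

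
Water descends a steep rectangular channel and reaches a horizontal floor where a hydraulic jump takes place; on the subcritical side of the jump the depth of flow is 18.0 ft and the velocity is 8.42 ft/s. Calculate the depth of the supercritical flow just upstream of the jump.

y₁ = 3.66 ft

Fr₂ = V₂/√(g·y₂) = 8.42/√(32.2×18.0) = 0.350.
Applying the sequent-depth relation in reverse, y₁/y₂ = ½[√(1 + 8Fr₂²) − 1] = ½[√1.979 − 1] = 0.203.
y₁ = 0.203 × 18.0 = 3.66 ft.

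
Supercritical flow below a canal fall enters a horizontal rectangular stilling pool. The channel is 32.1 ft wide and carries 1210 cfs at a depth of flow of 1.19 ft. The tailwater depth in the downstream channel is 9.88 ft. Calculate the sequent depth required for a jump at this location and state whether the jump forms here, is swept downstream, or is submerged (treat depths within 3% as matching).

y₂ = 8.04 ft; the jump is submerged

q = Q/b = 1210/32.1 = 37.7 ft²/s; V₁ = q/y₁ = 31.7 ft/s. Fr₁ = V₁/√(g·y₁) = 5.12.
From the momentum equation for a rectangular channel, y₂/y₁ = ½[√(1 + 8Fr₁²) − 1] = ½[√210.5 − 1] = 6.75.
y₂ = 6.75 × 1.19 = 8.04 ft.
Tailwater y_tw = 9.88 ft: y_tw > y₂, so the jump is submerged.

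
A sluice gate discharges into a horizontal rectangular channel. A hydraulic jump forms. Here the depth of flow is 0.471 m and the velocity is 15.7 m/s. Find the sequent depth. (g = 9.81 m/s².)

Fr₁ = V₁/√(g·y₁) = 15.7/√(9.81×0.471) = 7.30.
Conjugate-depth relation: y₂/y₁ = ½[√(1 + 8Fr₁²) − 1] = ½[√427.8 − 1] = 9.84.
y₂ = 9.84 × 0.471 = 4.64 m.

y₂ = 4.64 m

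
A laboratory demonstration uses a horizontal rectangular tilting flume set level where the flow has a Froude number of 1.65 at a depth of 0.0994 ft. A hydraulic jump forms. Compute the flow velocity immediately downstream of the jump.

Fr₁ = 1.65 (given).
From the momentum equation for a rectangular channel, y₂/y₁ = ½[√(1 + 8Fr₁²) − 1] = ½[√22.78 − 1] = 1.89.
y₂ = 1.89 × 0.0994 = 0.188 ft.
V₁ = Fr₁·√(g·y₁) = 1.65×√(32.2×0.0994) = 2.95 ft/s; q = V₁·y₁ = 0.293 ft²/s.
V₂ = q/y₂ = 0.293/0.188 = 1.56 ft/s.

V₂ = 1.56 ft/s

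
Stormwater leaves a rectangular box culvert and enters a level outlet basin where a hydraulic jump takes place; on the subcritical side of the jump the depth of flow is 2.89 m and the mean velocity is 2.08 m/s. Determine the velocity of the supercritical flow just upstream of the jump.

Fr₂ = V₂/√(g·y₂) = 2.08/√(9.81×2.89) = 0.391.
The Bélanger relation is symmetric: y₁/y₂ = ½[√(1 + 8Fr₂²) − 1] = ½[√2.221 − 1] = 0.245.
y₁ = 0.245 × 2.89 = 0.708 m.
V₁ = q/y₁ = 6.01/0.708 = 8.49 m/s.

V₁ = 8.49 m/s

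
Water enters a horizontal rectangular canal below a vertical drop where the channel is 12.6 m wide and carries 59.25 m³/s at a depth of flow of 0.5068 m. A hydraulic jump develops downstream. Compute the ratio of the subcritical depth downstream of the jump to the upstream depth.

q = Q/b = 59.25/12.6 = 4.702 m²/s; V₁ = q/y₁ = 9.279 m/s. Fr₁ = V₁/√(g·y₁) = 4.161.
Bélanger equation: y₂/y₁ = ½[√(1 + 8Fr₁²) − 1] = ½[√139.53 − 1] = 5.406.

y₂/y₁ = 5.406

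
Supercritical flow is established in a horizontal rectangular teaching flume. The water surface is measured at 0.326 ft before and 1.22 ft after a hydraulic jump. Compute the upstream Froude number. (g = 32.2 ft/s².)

Fr₁ = 2.98

For a rectangular channel the momentum equation gives q² = ½·g·y₁·y₂·(y₁ + y₂) = ½×32.2×0.326×1.22×1.55 = 9.90.
q = √9.90 = 3.15 ft²/s.
V₁ = q/y₁ = 9.65 ft/s; Fr₁ = V₁/√(g·y₁) = 2.98.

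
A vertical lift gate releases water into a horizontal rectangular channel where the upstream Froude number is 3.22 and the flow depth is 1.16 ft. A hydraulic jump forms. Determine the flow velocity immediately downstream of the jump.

V₂ = 4.82 ft/s

Fr₁ = 3.22 (given).
From the momentum equation for a rectangular channel, y₂/y₁ = ½[√(1 + 8Fr₁²) − 1] = ½[√83.95 − 1] = 4.08.
y₂ = 4.08 × 1.16 = 4.73 ft.
V₁ = Fr₁·√(g·y₁) = 3.22×√(32.2×1.16) = 19.7 ft/s; q = V₁·y₁ = 22.8 ft²/s.
V₂ = q/y₂ = 22.8/4.73 = 4.82 ft/s.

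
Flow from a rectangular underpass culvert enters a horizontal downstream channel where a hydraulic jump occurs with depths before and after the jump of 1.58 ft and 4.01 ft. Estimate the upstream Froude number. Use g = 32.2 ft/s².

Fr₁ = 2.12

For a rectangular channel the momentum equation gives q² = ½·g·y₁·y₂·(y₁ + y₂) = ½×32.2×1.58×4.01×5.59 = 570.
q = √570 = 23.9 ft²/s.
V₁ = q/y₁ = 15.1 ft/s; Fr₁ = V₁/√(g·y₁) = 2.12.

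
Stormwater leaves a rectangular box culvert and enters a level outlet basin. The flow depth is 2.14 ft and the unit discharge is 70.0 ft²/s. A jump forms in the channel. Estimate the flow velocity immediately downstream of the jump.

V₂ = 6.42 ft/s

V₁ = q/y₁ = 70.0/2.14 = 32.7 ft/s. Fr₁ = V₁/√(g·y₁) = 32.7/√(32.2×2.14) = 3.94.
Bélanger equation: y₂/y₁ = ½[√(1 + 8Fr₁²) − 1] = ½[√125.2 − 1] = 5.10.
y₂ = 5.10 × 2.14 = 10.9 ft.
V₂ = q/y₂ = 70.0/10.9 = 6.42 ft/s.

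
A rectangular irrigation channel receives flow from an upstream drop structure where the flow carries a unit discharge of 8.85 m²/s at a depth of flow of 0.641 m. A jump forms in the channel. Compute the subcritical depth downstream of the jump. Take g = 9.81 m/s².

V₁ = q/y₁ = 8.85/0.641 = 13.8 m/s. Fr₁ = V₁/√(g·y₁) = 13.8/√(9.81×0.641) = 5.51.
By Bélanger, y₂/y₁ = ½[√(1 + 8Fr₁²) − 1] = ½[√243.5 − 1] = 7.30.
y₂ = 7.30 × 0.641 = 4.68 m.

y₂ = 4.68 m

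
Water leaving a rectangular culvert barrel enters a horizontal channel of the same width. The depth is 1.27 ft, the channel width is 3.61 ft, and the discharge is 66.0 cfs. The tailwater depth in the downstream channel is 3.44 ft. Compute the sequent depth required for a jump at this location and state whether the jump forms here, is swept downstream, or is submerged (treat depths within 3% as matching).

q = Q/b = 66.0/3.61 = 18.3 ft²/s; V₁ = q/y₁ = 14.4 ft/s. Fr₁ = V₁/√(g·y₁) = 2.25.
From the momentum equation for a rectangular channel, y₂/y₁ = ½[√(1 + 8Fr₁²) − 1] = ½[√41.54 − 1] = 2.72.
y₂ = 2.72 × 1.27 = 3.46 ft.
Tailwater y_tw = 3.44 ft: y_tw ≈ y₂, so the jump forms here.

y₂ = 3.46 ft; the jump forms here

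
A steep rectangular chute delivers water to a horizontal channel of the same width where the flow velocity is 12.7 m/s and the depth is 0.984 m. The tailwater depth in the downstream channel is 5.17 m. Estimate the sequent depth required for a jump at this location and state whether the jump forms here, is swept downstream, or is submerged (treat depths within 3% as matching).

y₂ = 5.22 m; the jump forms here

Fr₁ = V₁/√(g·y₁) = 12.7/√(9.81×0.984) = 4.09.
Bélanger equation: y₂/y₁ = ½[√(1 + 8Fr₁²) − 1] = ½[√134.7 − 1] = 5.30.
y₂ = 5.30 × 0.984 = 5.22 m.
Tailwater y_tw = 5.17 m: y_tw ≈ y₂, so the jump forms here.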